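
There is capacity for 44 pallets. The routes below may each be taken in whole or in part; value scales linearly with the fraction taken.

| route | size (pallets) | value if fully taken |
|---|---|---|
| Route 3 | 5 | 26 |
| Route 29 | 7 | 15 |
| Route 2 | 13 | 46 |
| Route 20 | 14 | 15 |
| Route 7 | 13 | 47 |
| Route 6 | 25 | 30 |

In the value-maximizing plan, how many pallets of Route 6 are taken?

Sort by value density: Route 3 26/5≈5.2, Route 7 47/13≈3.62, Route 2 46/13≈3.54, Route 29 15/7≈2.14, Route 6 30/25≈1.2, Route 20 15/14≈1.07.
All 5 pallets of Route 3 fit (value 26) — 39 remain.
Take all of Route 7 (13 pallets, value 47) — 26 pallets left.
All 13 pallets of Route 2 fit (value 46) — 13 remain.
All 7 pallets of Route 29 fit (value 15) — 6 remain.
6 pallets left: a 6/25 share of Route 6 gives 30×6/25 = 7.2.

6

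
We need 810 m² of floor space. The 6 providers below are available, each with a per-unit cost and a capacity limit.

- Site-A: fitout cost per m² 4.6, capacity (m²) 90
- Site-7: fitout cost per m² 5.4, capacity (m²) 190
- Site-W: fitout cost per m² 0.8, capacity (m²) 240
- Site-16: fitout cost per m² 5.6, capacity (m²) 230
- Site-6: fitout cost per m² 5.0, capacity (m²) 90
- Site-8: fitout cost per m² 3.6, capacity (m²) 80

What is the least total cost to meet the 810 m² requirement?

3042

Fill from the cheapest provider first.
Site-W (0.8): use full 240 ; 570 m² to go.
Site-8 (3.6): use full 80 ; 490 m² to go.
Take 90 from Site-A at 4.6 ; need 400 more.
Take 90 from Site-6 at 5.0 ; need 310 more.
Site-7 at 5.4: take all 190 m² ; 120 still needed.
Site-16 at 5.6: take 120 of its 230 ; requirement met.
Cost = 240×0.8 + 80×3.6 + 90×4.6 + 90×5.0 + 190×5.4 + 120×5.6 = 3042.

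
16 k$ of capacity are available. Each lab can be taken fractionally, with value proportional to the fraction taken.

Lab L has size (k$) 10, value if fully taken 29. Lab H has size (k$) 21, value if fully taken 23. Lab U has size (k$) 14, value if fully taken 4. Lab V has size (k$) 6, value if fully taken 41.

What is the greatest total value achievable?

Rank by value-to-size ratio: Lab V 41/6≈6.83, Lab L 29/10≈2.9, Lab H 23/21≈1.1, Lab U 4/14≈0.286.
All 6 k$ of Lab V fit (value 41) — 10 remain.
Lab L: take in full, 10 k$ for value 29 — 0 left.
Total value = 70.

70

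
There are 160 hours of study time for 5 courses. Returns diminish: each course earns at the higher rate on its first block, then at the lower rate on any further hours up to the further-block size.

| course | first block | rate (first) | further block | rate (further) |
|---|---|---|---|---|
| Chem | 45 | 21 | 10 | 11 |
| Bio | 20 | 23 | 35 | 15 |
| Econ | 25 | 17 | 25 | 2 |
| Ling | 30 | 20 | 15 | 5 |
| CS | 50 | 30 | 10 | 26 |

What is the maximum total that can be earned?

Order all 10 blocks by rate: CS/first 30 > CS/second 26 > Bio/first 23 > Chem/first 21 > Ling/first 20 > Econ/first 17 > Bio/second 15 > Chem/second 11 > Ling/second 5 > Econ/second 2.
CS/first (30): +50 — 110 left.
CS/second (26): +10 — 100 left.
Bio first at 23: fill all 20 — 80 left.
Chem first at 21: fill all 45 — 35 left.
Fill Ling first block (30 at 20) — 5 left.
Econ/first: +5 of 25 at 17; pool empty.
Total = 30×50 + 26×10 + 23×20 + 21×45 + 20×30 + 17×5 = 3850.

3850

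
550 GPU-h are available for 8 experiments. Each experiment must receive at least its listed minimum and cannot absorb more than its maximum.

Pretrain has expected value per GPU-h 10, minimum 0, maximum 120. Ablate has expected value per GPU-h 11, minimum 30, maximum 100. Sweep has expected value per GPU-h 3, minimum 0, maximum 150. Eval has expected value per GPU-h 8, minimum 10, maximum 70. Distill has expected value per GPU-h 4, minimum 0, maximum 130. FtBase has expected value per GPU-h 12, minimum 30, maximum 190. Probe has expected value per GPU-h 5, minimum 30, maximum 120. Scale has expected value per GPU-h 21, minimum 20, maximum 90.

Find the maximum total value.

6780

Meeting every minimum uses 0+30+0+10+0+30+30+20 = 120 GPU-h, leaving 430.
Highest expected value per GPU-h first: Scale 21 > FtBase 12 > Ablate 11 > Pretrain 10 > Eval 8 > Probe 5 > Distill 4 > Sweep 3.
Give Scale 70 more to hit its cap of 90 → 360 left.
FtBase takes 160 more to reach its cap of 190 → 200 left.
Ablate takes 70 more to reach its cap of 100 → 130 left.
Pretrain takes 120 more to reach its cap of 120 → 10 left.
Eval has room for 60 more but only 10 remain, so it gets 20.
Total = 10×120 + 11×100 + 8×20 + 12×190 + 5×30 + 21×90 = 6780.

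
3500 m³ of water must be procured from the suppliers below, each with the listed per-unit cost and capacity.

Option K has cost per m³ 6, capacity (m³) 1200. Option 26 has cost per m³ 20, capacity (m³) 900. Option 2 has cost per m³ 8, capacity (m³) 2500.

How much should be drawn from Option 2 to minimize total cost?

Cheapest first:
Take 1200 from Option K at 6 → need 2300 more.
Option 2 at 8: take 2300 of its 2500 → requirement met.
Option 26: unused.

2300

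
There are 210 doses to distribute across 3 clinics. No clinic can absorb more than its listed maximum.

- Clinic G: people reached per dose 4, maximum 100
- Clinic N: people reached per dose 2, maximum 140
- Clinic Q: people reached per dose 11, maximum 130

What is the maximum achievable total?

1750

Highest people reached per dose first: Clinic Q 11 > Clinic G 4 > Clinic N 2.
Clinic Q: +130 to 130 (cap) ; 80 left.
Clinic G has room for 100 but only 80 remain, so it gets 80.
Total = 4×80 + 11×130 = 1750.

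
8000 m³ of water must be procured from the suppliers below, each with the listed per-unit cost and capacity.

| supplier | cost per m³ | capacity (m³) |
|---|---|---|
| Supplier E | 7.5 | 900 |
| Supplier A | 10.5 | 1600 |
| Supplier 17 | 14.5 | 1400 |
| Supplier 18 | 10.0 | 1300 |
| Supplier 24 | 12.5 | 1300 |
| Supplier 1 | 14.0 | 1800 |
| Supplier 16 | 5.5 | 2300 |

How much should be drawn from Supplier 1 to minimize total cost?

600

Fill from the cheapest supplier first.
Supplier 16 at 5.5: take all 2300 m³ → 5700 still needed.
Supplier E (7.5): use full 900 → 4800 m³ to go.
Take 1300 from Supplier 18 at 10.0 → need 3500 more.
Supplier A (10.5): use full 1600 → 1900 m³ to go.
Take 1300 from Supplier 24 at 12.5 → need 600 more.
Supplier 1 at 14.0: take 600 of its 1800 → requirement met.
Supplier 17: unused.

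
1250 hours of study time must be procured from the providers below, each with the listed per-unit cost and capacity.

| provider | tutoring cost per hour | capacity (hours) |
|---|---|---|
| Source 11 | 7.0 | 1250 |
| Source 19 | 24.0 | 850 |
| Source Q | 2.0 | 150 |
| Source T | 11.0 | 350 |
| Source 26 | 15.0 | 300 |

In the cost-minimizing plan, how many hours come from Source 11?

Use providers in increasing cost order.
Source Q (2.0): use full 150 — 1100 hours to go.
Source 11 at 7.0: take 1100 of its 1250 — requirement met.
Source T, Source 26, Source 19: unused.

1100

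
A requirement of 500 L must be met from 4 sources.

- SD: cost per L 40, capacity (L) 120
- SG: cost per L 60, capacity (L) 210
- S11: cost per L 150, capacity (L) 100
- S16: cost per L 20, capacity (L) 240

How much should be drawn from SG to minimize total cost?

140

Use sources in increasing cost order.
S16 (20): use full 240 — 260 L to go.
SD at 40: take all 120 L — 140 still needed.
SG (60): take the remaining 140 — done.
S11: unused.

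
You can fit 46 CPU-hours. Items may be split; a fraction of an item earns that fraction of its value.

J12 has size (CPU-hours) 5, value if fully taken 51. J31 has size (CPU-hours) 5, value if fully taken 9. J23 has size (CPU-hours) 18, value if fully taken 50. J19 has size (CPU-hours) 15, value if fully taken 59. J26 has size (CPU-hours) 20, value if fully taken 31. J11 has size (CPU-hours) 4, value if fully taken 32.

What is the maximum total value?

199.2

Best value per unit of size first: J12 51/5≈10.2, J11 32/4≈8, J19 59/15≈3.93, J23 50/18≈2.78, J31 9/5≈1.8, J26 31/20≈1.55.
J12: take in full, 5 CPU-hours for value 51 → 41 left.
J11: take in full, 4 CPU-hours for value 32 → 37 left.
J19: take in full, 15 CPU-hours for value 59 → 22 left.
Take all of J23 (18 CPU-hours, value 50) → 4 CPU-hours left.
4 CPU-hours left: a 4/5 share of J31 gives 9×4/5 = 7.2.
Total value = 199.2.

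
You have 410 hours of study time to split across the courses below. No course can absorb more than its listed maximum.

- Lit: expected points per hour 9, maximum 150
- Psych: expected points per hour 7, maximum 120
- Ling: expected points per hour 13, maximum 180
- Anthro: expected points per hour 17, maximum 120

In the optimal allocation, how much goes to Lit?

Rank by expected points per hour: Anthro 17 > Ling 13 > Lit 9 > Psych 7.
Anthro: +120 to 120 (cap) — 290 left.
Ling: +180 to 180 (cap) — 110 left.
Only 110 left; Lit takes them to reach 110.

110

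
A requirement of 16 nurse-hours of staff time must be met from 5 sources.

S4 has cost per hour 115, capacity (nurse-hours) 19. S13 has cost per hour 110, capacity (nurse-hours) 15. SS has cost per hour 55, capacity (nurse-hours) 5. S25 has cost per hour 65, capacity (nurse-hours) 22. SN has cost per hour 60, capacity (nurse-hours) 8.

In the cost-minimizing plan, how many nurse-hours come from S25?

Use sources in increasing cost order.
SS at 55: take all 5 nurse-hours — 11 still needed.
Take 8 from SN at 60 — need 3 more.
S25 (65): take the remaining 3 — done.
S13, S4: unused.

3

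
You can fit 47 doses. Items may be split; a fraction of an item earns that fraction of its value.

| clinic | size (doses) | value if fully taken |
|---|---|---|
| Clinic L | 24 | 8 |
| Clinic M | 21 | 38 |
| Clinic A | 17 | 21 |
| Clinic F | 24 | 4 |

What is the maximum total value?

Sort by value density: Clinic M 38/21≈1.81, Clinic A 21/17≈1.24, Clinic L 8/24≈0.333, Clinic F 4/24≈0.167.
Clinic M: take in full, 21 doses for value 38 → 26 left.
Take all of Clinic A (17 doses, value 21) → 9 doses left.
Fill the last 9 doses with part of Clinic L: 9/24 of it earns 3.
Total value = 62.

62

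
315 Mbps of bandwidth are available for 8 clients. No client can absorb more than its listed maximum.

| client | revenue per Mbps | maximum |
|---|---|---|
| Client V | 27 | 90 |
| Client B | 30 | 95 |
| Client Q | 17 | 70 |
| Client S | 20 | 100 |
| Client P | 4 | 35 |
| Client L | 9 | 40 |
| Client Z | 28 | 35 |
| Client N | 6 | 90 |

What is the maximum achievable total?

8160

Highest revenue per Mbps first: Client B 30 > Client Z 28 > Client V 27 > Client S 20 > Client Q 17 > Client L 9 > Client N 6 > Client P 4.
Client B takes 95 to reach its cap of 95 → 220 left.
Give Client Z 35 to hit its cap of 35 → 185 left.
Client V takes 90 to reach its cap of 90 → 95 left.
Client S: +95 (room for 100) → 95. Pool exhausted.
Total = 27×90 + 30×95 + 20×95 + 28×35 = 8160.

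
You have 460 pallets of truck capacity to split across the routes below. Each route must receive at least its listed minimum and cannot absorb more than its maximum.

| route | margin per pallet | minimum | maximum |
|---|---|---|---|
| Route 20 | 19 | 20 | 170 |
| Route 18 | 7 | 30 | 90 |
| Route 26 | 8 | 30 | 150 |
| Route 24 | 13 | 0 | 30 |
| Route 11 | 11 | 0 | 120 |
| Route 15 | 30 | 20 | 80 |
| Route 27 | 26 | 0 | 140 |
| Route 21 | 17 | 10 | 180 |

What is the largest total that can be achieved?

9890

Meeting every minimum uses 20+30+30+0+0+20+0+10 = 110 pallets, leaving 350.
Rank by margin per pallet: Route 15 30 > Route 27 26 > Route 20 19 > Route 21 17 > Route 24 13 > Route 11 11 > Route 26 8 > Route 18 7.
Route 15: +60 to 80 (cap) — 290 left.
Route 27: +140 to 140 (cap) — 150 left.
Route 20 takes 150 more to reach its cap of 170 — 0 left.
Total = 19×170 + 7×30 + 8×30 + 30×80 + 26×140 + 17×10 = 9890.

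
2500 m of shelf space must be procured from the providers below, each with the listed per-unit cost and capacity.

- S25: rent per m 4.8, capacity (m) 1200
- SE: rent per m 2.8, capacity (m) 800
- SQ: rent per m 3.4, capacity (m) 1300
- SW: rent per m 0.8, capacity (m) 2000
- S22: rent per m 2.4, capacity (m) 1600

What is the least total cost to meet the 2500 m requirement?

2800

Use providers in increasing cost order.
Take 2000 from SW at 0.8 — need 500 more.
S22 at 2.4: take 500 of its 1600 — requirement met.
SE, SQ, S25: unused.
Cost = 2000×0.8 + 500×2.4 = 2800.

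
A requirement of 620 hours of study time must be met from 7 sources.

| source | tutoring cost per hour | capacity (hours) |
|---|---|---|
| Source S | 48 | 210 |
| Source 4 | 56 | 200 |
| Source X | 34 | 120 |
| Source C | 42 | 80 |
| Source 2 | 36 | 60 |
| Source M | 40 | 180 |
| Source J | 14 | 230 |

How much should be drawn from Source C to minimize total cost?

Cheapest first:
Source J (14): use full 230 — 390 hours to go.
Source X at 34: take all 120 hours — 270 still needed.
Take 60 from Source 2 at 36 — need 210 more.
Source M (40): use full 180 — 30 hours to go.
Source C at 42: take 30 of its 80 — requirement met.
Source S, Source 4: unused.

30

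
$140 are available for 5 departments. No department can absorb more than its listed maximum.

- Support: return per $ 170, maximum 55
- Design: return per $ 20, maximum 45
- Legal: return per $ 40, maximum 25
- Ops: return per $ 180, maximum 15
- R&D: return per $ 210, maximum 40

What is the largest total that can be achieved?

Order the departments by return per $: R&D 210 > Ops 180 > Support 170 > Legal 40 > Design 20.
Give R&D 40 to hit its cap of 40 — 100 left.
Give Ops 15 to hit its cap of 15 — 85 left.
Support: +55 to 55 (cap) — 30 left.
Legal: +25 to 25 (cap) — 5 left.
Design: +5 (room for 45) → 5. Pool exhausted.
Total = 170×55 + 20×5 + 40×25 + 180×15 + 210×40 = 21550.

21550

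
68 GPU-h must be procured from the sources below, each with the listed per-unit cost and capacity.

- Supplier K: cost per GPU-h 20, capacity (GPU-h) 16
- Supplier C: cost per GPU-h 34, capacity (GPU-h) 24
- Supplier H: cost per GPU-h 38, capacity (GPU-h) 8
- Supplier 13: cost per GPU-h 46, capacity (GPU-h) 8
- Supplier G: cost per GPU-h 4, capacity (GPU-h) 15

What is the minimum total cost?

1730

Fill from the cheapest source first.
Supplier G (4): use full 15 → 53 GPU-h to go.
Supplier K at 20: take all 16 GPU-h → 37 still needed.
Supplier C (34): use full 24 → 13 GPU-h to go.
Supplier H (38): use full 8 → 5 GPU-h to go.
Supplier 13 (46): take the remaining 5 → done.
Cost = 15×4 + 16×20 + 24×34 + 8×38 + 5×46 = 1730.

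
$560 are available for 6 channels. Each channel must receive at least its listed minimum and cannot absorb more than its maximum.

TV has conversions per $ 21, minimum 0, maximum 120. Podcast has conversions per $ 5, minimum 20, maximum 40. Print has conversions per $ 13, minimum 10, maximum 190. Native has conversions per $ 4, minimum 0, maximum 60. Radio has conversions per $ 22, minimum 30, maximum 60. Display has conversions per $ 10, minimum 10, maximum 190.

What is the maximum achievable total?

Meeting every minimum uses 0+20+10+0+30+10 = 70 $, leaving 490.
Rank by conversions per $: Radio 22 > TV 21 > Print 13 > Display 10 > Podcast 5 > Native 4.
Radio: +30 to 60 (cap) — 460 left.
Give TV 120 more to hit its cap of 120 — 340 left.
Give Print 180 more to hit its cap of 190 — 160 left.
Display: +160 (room for 180) → 170. Pool exhausted.
Total = 21×120 + 5×20 + 13×190 + 22×60 + 10×170 = 8110.

8110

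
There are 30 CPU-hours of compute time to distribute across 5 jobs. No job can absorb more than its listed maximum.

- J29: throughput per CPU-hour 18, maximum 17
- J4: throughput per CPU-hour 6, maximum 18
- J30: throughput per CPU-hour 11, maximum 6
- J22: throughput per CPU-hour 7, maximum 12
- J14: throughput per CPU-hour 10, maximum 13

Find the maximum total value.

Rank by throughput per CPU-hour: J29 18 > J30 11 > J14 10 > J22 7 > J4 6.
Give J29 17 to hit its cap of 17 ; 13 left.
J30 takes 6 to reach its cap of 6 ; 7 left.
J14: +7 (room for 13) → 7. Pool exhausted.
Total = 18×17 + 11×6 + 10×7 = 442.

442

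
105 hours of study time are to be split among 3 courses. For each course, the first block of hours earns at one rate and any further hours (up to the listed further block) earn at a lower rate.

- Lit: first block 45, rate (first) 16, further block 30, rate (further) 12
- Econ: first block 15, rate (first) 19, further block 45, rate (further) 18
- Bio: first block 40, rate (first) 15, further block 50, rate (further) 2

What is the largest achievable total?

1815

Order all 6 blocks by rate: Econ/tier1 19 > Econ/tier2 18 > Lit/tier1 16 > Bio/tier1 15 > Lit/tier2 12 > Bio/tier2 2.
Econ tier1 at 19: fill all 15 — 90 left.
Fill Econ tier2 block (45 at 18) — 45 left.
Lit/tier1 (16): +45 — 0 left.
Total = 19×15 + 18×45 + 16×45 = 1815.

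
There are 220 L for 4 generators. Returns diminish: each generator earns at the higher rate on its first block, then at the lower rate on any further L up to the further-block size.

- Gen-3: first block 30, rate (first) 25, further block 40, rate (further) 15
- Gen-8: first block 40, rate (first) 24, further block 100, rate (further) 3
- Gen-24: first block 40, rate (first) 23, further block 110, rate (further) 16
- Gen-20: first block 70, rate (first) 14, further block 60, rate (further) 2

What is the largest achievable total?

4390

Treat each block as its own option and order by rate: Gen-3/T1 25 > Gen-8/T1 24 > Gen-24/T1 23 > Gen-24/T2 16 > Gen-3/T2 15 > Gen-20/T1 14 > Gen-8/T2 3 > Gen-20/T2 2.
Gen-3/T1 (25): +30 ; 190 left.
Gen-8/T1 (24): +40 ; 150 left.
Fill Gen-24 T1 block (40 at 23) ; 110 left.
Fill Gen-24 T2 block (110 at 16) ; 0 left.
Total = 25×30 + 24×40 + 23×40 + 16×110 = 4390.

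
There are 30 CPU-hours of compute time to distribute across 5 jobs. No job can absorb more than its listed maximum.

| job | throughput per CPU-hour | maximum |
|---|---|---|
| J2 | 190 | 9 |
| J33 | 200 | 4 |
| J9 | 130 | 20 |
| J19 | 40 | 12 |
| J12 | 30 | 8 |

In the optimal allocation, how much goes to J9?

17

Rank by throughput per CPU-hour: J33 200 > J2 190 > J9 130 > J19 40 > J12 30.
Give J33 4 to hit its cap of 4 ; 26 left.
J2: +9 to 9 (cap) ; 17 left.
J9: +17 (room for 20) → 17. Pool exhausted.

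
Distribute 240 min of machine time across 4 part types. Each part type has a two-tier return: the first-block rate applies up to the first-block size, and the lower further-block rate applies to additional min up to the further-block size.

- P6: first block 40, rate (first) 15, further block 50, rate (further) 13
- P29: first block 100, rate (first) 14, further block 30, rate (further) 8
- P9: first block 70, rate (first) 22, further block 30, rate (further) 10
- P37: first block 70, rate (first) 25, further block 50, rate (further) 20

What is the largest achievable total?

5030

Treat each block as its own option and order by rate: P37/tier1 25 > P9/tier1 22 > P37/tier2 20 > P6/tier1 15 > P29/tier1 14 > P6/tier2 13 > P9/tier2 10 > P29/tier2 8.
P37/tier1 (25): +70 ; 170 left.
P9/tier1 (22): +70 ; 100 left.
P37/tier2 (20): +50 ; 50 left.
P6/tier1 (15): +40 ; 10 left.
P29 tier1 at 14: only 10 left, fill 10.
Total = 25×70 + 22×70 + 20×50 + 15×40 + 14×10 = 5030.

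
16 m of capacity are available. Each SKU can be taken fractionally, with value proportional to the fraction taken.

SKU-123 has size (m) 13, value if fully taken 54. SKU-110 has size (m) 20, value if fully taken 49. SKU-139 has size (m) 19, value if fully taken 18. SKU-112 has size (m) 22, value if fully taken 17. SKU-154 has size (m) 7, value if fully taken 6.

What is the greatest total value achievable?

Rank by value-to-size ratio: SKU-123 54/13≈4.15, SKU-110 49/20≈2.45, SKU-139 18/19≈0.947, SKU-154 6/7≈0.857, SKU-112 17/22≈0.773.
Take all of SKU-123 (13 m, value 54) ; 3 m left.
Only 3 m remain; take 3/20 of SKU-110 for value 49×3/20 = 7.35.
Total value = 61.35.

61.35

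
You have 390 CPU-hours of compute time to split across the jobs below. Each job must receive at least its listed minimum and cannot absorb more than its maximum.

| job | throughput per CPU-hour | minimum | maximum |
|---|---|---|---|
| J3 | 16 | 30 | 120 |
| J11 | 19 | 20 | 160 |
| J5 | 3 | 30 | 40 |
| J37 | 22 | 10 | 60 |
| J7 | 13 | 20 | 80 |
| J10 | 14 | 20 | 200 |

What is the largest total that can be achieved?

6590

Meeting every minimum uses 30+20+30+10+20+20 = 130 CPU-hours, leaving 260.
Order the jobs by throughput per CPU-hour: J37 22 > J11 19 > J3 16 > J10 14 > J7 13 > J5 3.
Give J37 50 more to hit its cap of 60 → 210 left.
J11: +140 to 160 (cap) → 70 left.
J3 has room for 90 more but only 70 remain, so it gets 100.
Total = 16×100 + 19×160 + 3×30 + 22×60 + 13×20 + 14×20 = 6590.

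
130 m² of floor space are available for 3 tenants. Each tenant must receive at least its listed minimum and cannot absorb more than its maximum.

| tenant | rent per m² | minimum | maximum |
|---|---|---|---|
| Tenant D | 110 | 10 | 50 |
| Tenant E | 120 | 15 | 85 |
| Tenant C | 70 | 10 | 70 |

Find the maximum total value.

14750

Meeting every minimum uses 10+15+10 = 35 m², leaving 95.
Order the tenants by rent per m²: Tenant E 120 > Tenant D 110 > Tenant C 70.
Tenant E: +70 to 85 (cap) → 25 left.
Tenant D has room for 40 more but only 25 remain, so it gets 35.
Total = 110×35 + 120×85 + 70×10 = 14750.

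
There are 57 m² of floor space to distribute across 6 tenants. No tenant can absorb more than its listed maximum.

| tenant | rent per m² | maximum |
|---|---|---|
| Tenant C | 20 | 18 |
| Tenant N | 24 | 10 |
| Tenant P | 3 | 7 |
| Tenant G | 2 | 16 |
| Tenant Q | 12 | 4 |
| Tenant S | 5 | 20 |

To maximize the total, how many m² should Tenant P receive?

5

Rank by rent per m²: Tenant N 24 > Tenant C 20 > Tenant Q 12 > Tenant S 5 > Tenant P 3 > Tenant G 2.
Tenant N: +10 to 10 (cap) ; 47 left.
Give Tenant C 18 to hit its cap of 18 ; 29 left.
Tenant Q: +4 to 4 (cap) ; 25 left.
Give Tenant S 20 to hit its cap of 20 ; 5 left.
Only 5 left; Tenant P takes them to reach 5.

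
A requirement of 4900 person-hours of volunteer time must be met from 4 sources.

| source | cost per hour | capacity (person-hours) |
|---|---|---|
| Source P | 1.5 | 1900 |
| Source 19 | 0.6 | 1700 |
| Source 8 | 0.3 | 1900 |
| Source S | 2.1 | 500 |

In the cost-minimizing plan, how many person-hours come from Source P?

Fill from the cheapest source first.
Source 8 at 0.3: take all 1900 person-hours — 3000 still needed.
Source 19 at 0.6: take all 1700 person-hours — 1300 still needed.
Source P (1.5): take the remaining 1300 — done.
Source S: unused.

1300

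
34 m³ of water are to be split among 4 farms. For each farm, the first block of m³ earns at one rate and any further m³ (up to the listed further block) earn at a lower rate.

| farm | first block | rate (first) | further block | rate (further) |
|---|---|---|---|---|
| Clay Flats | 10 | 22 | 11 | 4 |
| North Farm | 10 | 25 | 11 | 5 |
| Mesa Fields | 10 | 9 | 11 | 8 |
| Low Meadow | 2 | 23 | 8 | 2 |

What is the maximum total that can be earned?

Order all 8 blocks by rate: North Farm/T1 25 > Low Meadow/T1 23 > Clay Flats/T1 22 > Mesa Fields/T1 9 > Mesa Fields/T2 8 > North Farm/T2 5 > Clay Flats/T2 4 > Low Meadow/T2 2.
North Farm/T1 (25): +10 — 24 left.
Fill Low Meadow T1 block (2 at 23) — 22 left.
Clay Flats T1 at 22: fill all 10 — 12 left.
Mesa Fields T1 at 9: fill all 10 — 2 left.
Mesa Fields/T2: +2 of 11 at 8; pool empty.
Total = 25×10 + 23×2 + 22×10 + 9×10 + 8×2 = 622.

622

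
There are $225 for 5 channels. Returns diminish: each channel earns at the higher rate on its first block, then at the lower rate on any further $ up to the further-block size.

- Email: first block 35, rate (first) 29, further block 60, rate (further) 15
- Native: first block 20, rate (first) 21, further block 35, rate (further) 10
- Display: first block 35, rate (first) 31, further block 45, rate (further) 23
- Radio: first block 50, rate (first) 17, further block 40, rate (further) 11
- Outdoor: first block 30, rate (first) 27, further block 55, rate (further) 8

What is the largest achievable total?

5365

Treat each block as its own option and order by rate: Display/T1 31 > Email/T1 29 > Outdoor/T1 27 > Display/T2 23 > Native/T1 21 > Radio/T1 17 > Email/T2 15 > Radio/T2 11 > Native/T2 10 > Outdoor/T2 8.
Fill Display T1 block (35 at 31) → 190 left.
Fill Email T1 block (35 at 29) → 155 left.
Outdoor/T1 (27): +30 → 125 left.
Fill Display T2 block (45 at 23) → 80 left.
Fill Native T1 block (20 at 21) → 60 left.
Fill Radio T1 block (50 at 17) → 10 left.
Email T2 at 15: only 10 left, fill 10.
Total = 31×35 + 29×35 + 27×30 + 23×45 + 21×20 + 17×50 + 15×10 = 5365.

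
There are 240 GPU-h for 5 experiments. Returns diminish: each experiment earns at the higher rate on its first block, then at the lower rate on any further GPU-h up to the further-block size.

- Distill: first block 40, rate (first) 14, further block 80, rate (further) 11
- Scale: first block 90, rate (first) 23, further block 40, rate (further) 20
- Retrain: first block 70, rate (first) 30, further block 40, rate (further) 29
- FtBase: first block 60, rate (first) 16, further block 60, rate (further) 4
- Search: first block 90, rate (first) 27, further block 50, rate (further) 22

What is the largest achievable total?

6610

Treat each block as its own option and order by rate: Retrain/T1 30 > Retrain/T2 29 > Search/T1 27 > Scale/T1 23 > Search/T2 22 > Scale/T2 20 > FtBase/T1 16 > Distill/T1 14 > Distill/T2 11 > FtBase/T2 4.
Fill Retrain T1 block (70 at 30) — 170 left.
Fill Retrain T2 block (40 at 29) — 130 left.
Search/T1 (27): +90 — 40 left.
Scale T1 at 23: only 40 left, fill 40.
Total = 30×70 + 29×40 + 27×90 + 23×40 = 6610.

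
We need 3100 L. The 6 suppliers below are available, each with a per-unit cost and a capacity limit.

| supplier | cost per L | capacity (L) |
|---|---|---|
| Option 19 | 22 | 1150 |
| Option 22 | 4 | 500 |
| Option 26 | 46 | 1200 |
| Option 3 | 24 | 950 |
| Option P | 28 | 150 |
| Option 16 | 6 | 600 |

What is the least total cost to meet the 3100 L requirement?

Use suppliers in increasing cost order.
Option 22 at 4: take all 500 L ; 2600 still needed.
Take 600 from Option 16 at 6 ; need 2000 more.
Option 19 (22): use full 1150 ; 850 L to go.
Option 3 (24): take the remaining 850 ; done.
Option P, Option 26: unused.
Cost = 500×4 + 600×6 + 1150×22 + 850×24 = 51300.

51300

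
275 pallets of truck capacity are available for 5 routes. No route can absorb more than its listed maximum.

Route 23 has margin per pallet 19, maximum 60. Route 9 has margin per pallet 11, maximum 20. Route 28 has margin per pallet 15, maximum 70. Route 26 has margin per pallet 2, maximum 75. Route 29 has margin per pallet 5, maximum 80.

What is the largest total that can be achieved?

Order the routes by margin per pallet: Route 23 19 > Route 28 15 > Route 9 11 > Route 29 5 > Route 26 2.
Route 23: +60 to 60 (cap) → 215 left.
Give Route 28 70 to hit its cap of 70 → 145 left.
Route 9 takes 20 to reach its cap of 20 → 125 left.
Route 29: +80 to 80 (cap) → 45 left.
Only 45 left; Route 26 takes them to reach 45.
Total = 19×60 + 11×20 + 15×70 + 2×45 + 5×80 = 2900.

2900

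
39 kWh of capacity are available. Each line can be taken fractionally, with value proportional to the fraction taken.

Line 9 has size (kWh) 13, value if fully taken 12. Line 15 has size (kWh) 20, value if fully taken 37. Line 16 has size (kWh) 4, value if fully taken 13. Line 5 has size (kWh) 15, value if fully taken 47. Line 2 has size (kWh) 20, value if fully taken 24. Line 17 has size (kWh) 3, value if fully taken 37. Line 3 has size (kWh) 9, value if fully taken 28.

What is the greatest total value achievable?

Sort by value density: Line 17 37/3≈12.3, Line 16 13/4≈3.25, Line 5 47/15≈3.13, Line 3 28/9≈3.11, Line 15 37/20≈1.85, Line 2 24/20≈1.2, Line 9 12/13≈0.923.
Take all of Line 17 (3 kWh, value 37) → 36 kWh left.
All 4 kWh of Line 16 fit (value 13) → 32 remain.
Line 5: take in full, 15 kWh for value 47 → 17 left.
All 9 kWh of Line 3 fit (value 28) → 8 remain.
Fill the last 8 kWh with part of Line 15: 8/20 of it earns 14.8.
Total value = 139.8.

139.8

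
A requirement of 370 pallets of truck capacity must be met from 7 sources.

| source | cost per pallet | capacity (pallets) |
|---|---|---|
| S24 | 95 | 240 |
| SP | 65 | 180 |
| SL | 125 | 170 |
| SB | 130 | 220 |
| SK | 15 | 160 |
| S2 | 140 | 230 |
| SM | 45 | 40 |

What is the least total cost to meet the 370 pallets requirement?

15250

Use sources in increasing cost order.
SK at 15: take all 160 pallets → 210 still needed.
SM (45): use full 40 → 170 pallets to go.
SP (65): take the remaining 170 → done.
S24, SL, SB, S2: unused.
Cost = 160×15 + 40×45 + 170×65 = 15250.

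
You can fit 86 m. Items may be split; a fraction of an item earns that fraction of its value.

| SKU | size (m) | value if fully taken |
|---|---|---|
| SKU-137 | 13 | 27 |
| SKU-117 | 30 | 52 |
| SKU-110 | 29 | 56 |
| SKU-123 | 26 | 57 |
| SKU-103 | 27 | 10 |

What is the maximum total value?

171.2

Rank by value-to-size ratio: SKU-123 57/26≈2.19, SKU-137 27/13≈2.08, SKU-110 56/29≈1.93, SKU-117 52/30≈1.73, SKU-103 10/27≈0.37.
Take all of SKU-123 (26 m, value 57) ; 60 m left.
All 13 m of SKU-137 fit (value 27) ; 47 remain.
All 29 m of SKU-110 fit (value 56) ; 18 remain.
18 m left: a 18/30 share of SKU-117 gives 52×18/30 = 31.2.
Total value = 171.2.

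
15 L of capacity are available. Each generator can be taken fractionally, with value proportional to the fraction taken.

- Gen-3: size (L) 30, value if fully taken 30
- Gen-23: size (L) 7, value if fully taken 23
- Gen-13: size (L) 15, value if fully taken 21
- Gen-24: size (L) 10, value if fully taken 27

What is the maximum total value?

Rank by value-to-size ratio: Gen-23 23/7≈3.29, Gen-24 27/10≈2.7, Gen-13 21/15≈1.4, Gen-3 30/30≈1.
All 7 L of Gen-23 fit (value 23) ; 8 remain.
Only 8 L remain; take 8/10 of Gen-24 for value 27×8/10 = 21.6.
Total value = 44.6.

44.6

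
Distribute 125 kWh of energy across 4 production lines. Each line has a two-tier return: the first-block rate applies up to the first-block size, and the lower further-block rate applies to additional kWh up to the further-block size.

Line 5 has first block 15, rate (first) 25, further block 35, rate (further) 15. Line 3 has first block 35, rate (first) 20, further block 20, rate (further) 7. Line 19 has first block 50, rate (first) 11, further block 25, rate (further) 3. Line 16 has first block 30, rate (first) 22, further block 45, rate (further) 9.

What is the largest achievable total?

Order all 8 blocks by rate: Line 5/tier1 25 > Line 16/tier1 22 > Line 3/tier1 20 > Line 5/tier2 15 > Line 19/tier1 11 > Line 16/tier2 9 > Line 3/tier2 7 > Line 19/tier2 3.
Fill Line 5 tier1 block (15 at 25) — 110 left.
Line 16 tier1 at 22: fill all 30 — 80 left.
Fill Line 3 tier1 block (35 at 20) — 45 left.
Line 5/tier2 (15): +35 — 10 left.
Line 19 tier1 at 11: only 10 left, fill 10.
Total = 25×15 + 22×30 + 20×35 + 15×35 + 11×10 = 2370.

2370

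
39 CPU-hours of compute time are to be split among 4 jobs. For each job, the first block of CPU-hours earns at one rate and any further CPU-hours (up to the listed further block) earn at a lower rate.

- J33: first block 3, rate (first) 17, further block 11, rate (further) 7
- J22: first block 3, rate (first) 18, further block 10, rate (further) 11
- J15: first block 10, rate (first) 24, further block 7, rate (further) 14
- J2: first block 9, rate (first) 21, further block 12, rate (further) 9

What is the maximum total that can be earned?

Treat each block as its own option and order by rate: J15/first 24 > J2/first 21 > J22/first 18 > J33/first 17 > J15/second 14 > J22/second 11 > J2/second 9 > J33/second 7.
J15 first at 24: fill all 10 ; 29 left.
Fill J2 first block (9 at 21) ; 20 left.
J22/first (18): +3 ; 17 left.
J33/first (17): +3 ; 14 left.
J15/second (14): +7 ; 7 left.
7 remain; put them into J22 second at 11.
Total = 24×10 + 21×9 + 18×3 + 17×3 + 14×7 + 11×7 = 709.

709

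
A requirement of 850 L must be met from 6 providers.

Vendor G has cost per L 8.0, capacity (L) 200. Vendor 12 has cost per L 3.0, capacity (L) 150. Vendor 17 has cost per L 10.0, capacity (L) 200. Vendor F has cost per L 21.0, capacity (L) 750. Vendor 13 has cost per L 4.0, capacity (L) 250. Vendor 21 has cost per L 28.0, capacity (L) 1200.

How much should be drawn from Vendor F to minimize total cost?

Cheapest first:
Vendor 12 (3.0): use full 150 → 700 L to go.
Vendor 13 at 4.0: take all 250 L → 450 still needed.
Take 200 from Vendor G at 8.0 → need 250 more.
Vendor 17 at 10.0: take all 200 L → 50 still needed.
Vendor F (21.0): take the remaining 50 → done.
Vendor 21: unused.

50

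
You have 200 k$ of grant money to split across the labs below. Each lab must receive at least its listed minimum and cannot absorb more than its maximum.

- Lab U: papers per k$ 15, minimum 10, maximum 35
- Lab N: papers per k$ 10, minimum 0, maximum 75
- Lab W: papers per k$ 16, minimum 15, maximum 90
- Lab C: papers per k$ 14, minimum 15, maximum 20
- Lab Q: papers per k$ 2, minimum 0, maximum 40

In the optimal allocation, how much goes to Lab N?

Meeting every minimum uses 10+0+15+15+0 = 40 k$, leaving 160.
Highest papers per k$ first: Lab W 16 > Lab U 15 > Lab C 14 > Lab N 10 > Lab Q 2.
Lab W: +75 to 90 (cap) — 85 left.
Lab U: +25 to 35 (cap) — 60 left.
Lab C: +5 to 20 (cap) — 55 left.
Only 55 left; Lab N takes them to reach 55.

55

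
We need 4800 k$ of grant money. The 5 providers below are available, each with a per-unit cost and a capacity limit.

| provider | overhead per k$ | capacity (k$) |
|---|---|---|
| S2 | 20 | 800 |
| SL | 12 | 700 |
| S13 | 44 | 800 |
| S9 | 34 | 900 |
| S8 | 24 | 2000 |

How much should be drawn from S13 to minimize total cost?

Use providers in increasing cost order.
Take 700 from SL at 12 — need 4100 more.
S2 (20): use full 800 — 3300 k$ to go.
S8 (24): use full 2000 — 1300 k$ to go.
Take 900 from S9 at 34 — need 400 more.
S13 at 44: take 400 of its 800 — requirement met.

400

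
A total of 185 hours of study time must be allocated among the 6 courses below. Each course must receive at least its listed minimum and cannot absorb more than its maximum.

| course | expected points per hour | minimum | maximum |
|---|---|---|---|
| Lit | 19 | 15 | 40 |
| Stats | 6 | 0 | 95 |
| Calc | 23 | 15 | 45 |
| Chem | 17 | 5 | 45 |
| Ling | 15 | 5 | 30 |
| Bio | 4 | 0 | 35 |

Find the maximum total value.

3160

Meeting every minimum uses 15+0+15+5+5+0 = 40 hours, leaving 145.
Rank by expected points per hour: Calc 23 > Lit 19 > Chem 17 > Ling 15 > Stats 6 > Bio 4.
Give Calc 30 more to hit its cap of 45 → 115 left.
Lit: +25 to 40 (cap) → 90 left.
Chem takes 40 more to reach its cap of 45 → 50 left.
Give Ling 25 more to hit its cap of 30 → 25 left.
Only 25 left; Stats takes them to reach 25.
Total = 19×40 + 6×25 + 23×45 + 17×45 + 15×30 = 3160.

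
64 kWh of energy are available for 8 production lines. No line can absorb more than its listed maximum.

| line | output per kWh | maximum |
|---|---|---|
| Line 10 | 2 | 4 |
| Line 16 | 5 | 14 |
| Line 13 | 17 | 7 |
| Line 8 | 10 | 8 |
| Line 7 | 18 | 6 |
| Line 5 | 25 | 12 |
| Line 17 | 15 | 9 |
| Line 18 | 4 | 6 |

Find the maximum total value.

Highest output per kWh first: Line 5 25 > Line 7 18 > Line 13 17 > Line 17 15 > Line 8 10 > Line 16 5 > Line 18 4 > Line 10 2.
Line 5 takes 12 to reach its cap of 12 ; 52 left.
Line 7: +6 to 6 (cap) ; 46 left.
Line 13: +7 to 7 (cap) ; 39 left.
Line 17: +9 to 9 (cap) ; 30 left.
Give Line 8 8 to hit its cap of 8 ; 22 left.
Line 16 takes 14 to reach its cap of 14 ; 8 left.
Give Line 18 6 to hit its cap of 6 ; 2 left.
Line 10 has room for 4 but only 2 remain, so it gets 2.
Total = 2×2 + 5×14 + 17×7 + 10×8 + 18×6 + 25×12 + 15×9 + 4×6 = 840.

840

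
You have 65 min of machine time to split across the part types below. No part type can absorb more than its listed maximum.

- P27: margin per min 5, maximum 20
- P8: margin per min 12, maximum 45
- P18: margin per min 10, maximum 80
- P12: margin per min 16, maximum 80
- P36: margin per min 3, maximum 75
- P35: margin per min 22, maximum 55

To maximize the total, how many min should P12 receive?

10

Rank by margin per min: P35 22 > P12 16 > P8 12 > P18 10 > P27 5 > P36 3.
Give P35 55 to hit its cap of 55 ; 10 left.
Only 10 left; P12 takes them to reach 10.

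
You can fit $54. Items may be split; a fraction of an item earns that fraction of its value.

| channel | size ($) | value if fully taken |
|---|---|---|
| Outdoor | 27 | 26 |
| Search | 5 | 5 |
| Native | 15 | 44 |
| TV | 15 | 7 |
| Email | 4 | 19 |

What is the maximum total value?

95.4

Best value per unit of size first: Email 19/4≈4.75, Native 44/15≈2.93, Search 5/5≈1, Outdoor 26/27≈0.963, TV 7/15≈0.467.
Email: take in full, 4 $ for value 19 — 50 left.
All 15 $ of Native fit (value 44) — 35 remain.
All 5 $ of Search fit (value 5) — 30 remain.
Outdoor: take in full, 27 $ for value 26 — 3 left.
3 $ left: a 3/15 share of TV gives 7×3/15 = 1.4.
Total value = 95.4.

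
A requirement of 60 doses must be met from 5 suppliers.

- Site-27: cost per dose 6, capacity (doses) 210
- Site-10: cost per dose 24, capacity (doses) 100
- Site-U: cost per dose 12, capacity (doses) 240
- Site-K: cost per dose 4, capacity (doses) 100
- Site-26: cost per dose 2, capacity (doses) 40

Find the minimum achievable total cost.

160

Use suppliers in increasing cost order.
Site-26 at 2: take all 40 doses → 20 still needed.
Site-K (4): take the remaining 20 → done.
Site-27, Site-U, Site-10: unused.
Cost = 40×2 + 20×4 = 160.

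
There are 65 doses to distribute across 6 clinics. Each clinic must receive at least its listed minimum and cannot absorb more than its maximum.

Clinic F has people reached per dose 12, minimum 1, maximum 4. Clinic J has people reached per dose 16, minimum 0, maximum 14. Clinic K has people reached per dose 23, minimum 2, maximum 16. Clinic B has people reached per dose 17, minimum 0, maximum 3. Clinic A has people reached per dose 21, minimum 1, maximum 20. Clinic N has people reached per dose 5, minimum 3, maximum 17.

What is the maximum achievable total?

Meeting every minimum uses 1+0+2+0+1+3 = 7 doses, leaving 58.
Order the clinics by people reached per dose: Clinic K 23 > Clinic A 21 > Clinic B 17 > Clinic J 16 > Clinic F 12 > Clinic N 5.
Clinic K takes 14 more to reach its cap of 16 — 44 left.
Clinic A: +19 to 20 (cap) — 25 left.
Clinic B: +3 to 3 (cap) — 22 left.
Give Clinic J 14 more to hit its cap of 14 — 8 left.
Clinic F: +3 to 4 (cap) — 5 left.
Clinic N has room for 14 more but only 5 remain, so it gets 8.
Total = 12×4 + 16×14 + 23×16 + 17×3 + 21×20 + 5×8 = 1151.

1151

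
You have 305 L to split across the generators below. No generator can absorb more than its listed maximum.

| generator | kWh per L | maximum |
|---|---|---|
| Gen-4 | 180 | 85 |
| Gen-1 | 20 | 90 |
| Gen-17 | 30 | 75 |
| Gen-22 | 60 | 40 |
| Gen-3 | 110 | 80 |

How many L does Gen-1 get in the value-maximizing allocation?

25

Highest kWh per L first: Gen-4 180 > Gen-3 110 > Gen-22 60 > Gen-17 30 > Gen-1 20.
Give Gen-4 85 to hit its cap of 85 — 220 left.
Gen-3 takes 80 to reach its cap of 80 — 140 left.
Gen-22 takes 40 to reach its cap of 40 — 100 left.
Gen-17 takes 75 to reach its cap of 75 — 25 left.
Only 25 left; Gen-1 takes them to reach 25.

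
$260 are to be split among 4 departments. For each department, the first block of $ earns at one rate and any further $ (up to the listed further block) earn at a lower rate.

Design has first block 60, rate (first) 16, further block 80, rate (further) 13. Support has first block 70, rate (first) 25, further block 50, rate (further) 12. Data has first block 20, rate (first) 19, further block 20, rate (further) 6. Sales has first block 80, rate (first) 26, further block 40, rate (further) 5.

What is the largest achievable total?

Treat each block as its own option and order by rate: Sales/T1 26 > Support/T1 25 > Data/T1 19 > Design/T1 16 > Design/T2 13 > Support/T2 12 > Data/T2 6 > Sales/T2 5.
Sales/T1 (26): +80 — 180 left.
Support T1 at 25: fill all 70 — 110 left.
Data/T1 (19): +20 — 90 left.
Design/T1 (16): +60 — 30 left.
Design/T2: +30 of 80 at 13; pool empty.
Total = 26×80 + 25×70 + 19×20 + 16×60 + 13×30 = 5560.

5560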